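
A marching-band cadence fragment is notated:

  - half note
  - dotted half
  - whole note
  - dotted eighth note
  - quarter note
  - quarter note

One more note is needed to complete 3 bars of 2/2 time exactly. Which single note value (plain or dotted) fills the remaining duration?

sixteenth note

3 bars of 2/2 = 48 sixteenth notes.
In sixteenth notes: half note = 8; dotted half = 12; whole note = 16; dotted eighth note = 3; quarter note = 4; quarter note = 4.
Adding: 8 + 12 + 16 + 3 + 4 + 4 = 47.
Remaining: 48 − 47 = 1 sixteenth note, which is a sixteenth note.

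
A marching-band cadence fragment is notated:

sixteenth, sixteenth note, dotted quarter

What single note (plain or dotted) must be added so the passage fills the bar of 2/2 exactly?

The bar of 2/2 = 16 sixteenth notes.
Each duration in sixteenth notes: sixteenth = 1; sixteenth note = 1; dotted quarter = 6.
Total: 1 + 1 + 6 = 8.
Remaining: 16 − 8 = 8 sixteenth notes, which is a half note.

half note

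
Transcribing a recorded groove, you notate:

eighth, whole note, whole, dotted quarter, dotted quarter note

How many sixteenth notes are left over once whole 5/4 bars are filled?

One bar of 5/4 = 10 eighth notes.
Each duration in eighth notes: eighth = 1; whole note = 8; whole = 8; dotted quarter = 3; dotted quarter note = 3.
Sum: 1 + 8 + 8 + 3 + 3 = 23.
23 ÷ 10 = 2 complete bars with 3 eighth notes remaining = 6 sixteenth notes.

6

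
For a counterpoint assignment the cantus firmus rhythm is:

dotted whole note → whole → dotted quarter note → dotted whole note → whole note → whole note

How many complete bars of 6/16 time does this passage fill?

17

One bar of 6/16 = 3 eighth notes.
Working in eighth notes: dotted whole note = 12; whole = 8; dotted quarter note = 3; dotted whole note = 12; whole note = 8; whole note = 8.
Adding: 12 + 8 + 3 + 12 + 8 + 8 = 51.
51 ÷ 3 = 17 complete bars with 0 left over.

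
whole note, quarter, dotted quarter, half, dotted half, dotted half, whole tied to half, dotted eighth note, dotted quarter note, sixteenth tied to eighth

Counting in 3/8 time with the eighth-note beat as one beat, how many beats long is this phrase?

One eighth-note beat = 2 sixteenth notes.
Each duration in sixteenth notes: whole note = 16; quarter = 4; dotted quarter = 6; half = 8; dotted half = 12; dotted half = 12; whole tied to half (whole + half) = 24; dotted eighth note = 3; dotted quarter note = 6; sixteenth tied to eighth (sixteenth + eighth) = 3.
Sum: 16 + 4 + 6 + 8 + 12 + 12 + 24 + 3 + 6 + 3 = 94.
94 ÷ 2 = 47 beats.

47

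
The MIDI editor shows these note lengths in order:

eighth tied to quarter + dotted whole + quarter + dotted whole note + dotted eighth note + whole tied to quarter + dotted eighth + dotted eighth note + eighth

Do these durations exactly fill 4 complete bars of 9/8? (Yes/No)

No

One bar of 9/8 = 18 sixteenth notes, so 4 bars = 72.
Express everything in sixteenth notes: eighth tied to quarter (eighth + quarter) = 6; dotted whole = 24; quarter = 4; dotted whole note = 24; dotted eighth note = 3; whole tied to quarter (whole + quarter) = 20; dotted eighth = 3; dotted eighth note = 3; eighth = 2.
Altogether 6 + 24 + 4 + 24 + 3 + 20 + 3 + 3 + 2 = 89.
89 exceeds 72, so the answer is No.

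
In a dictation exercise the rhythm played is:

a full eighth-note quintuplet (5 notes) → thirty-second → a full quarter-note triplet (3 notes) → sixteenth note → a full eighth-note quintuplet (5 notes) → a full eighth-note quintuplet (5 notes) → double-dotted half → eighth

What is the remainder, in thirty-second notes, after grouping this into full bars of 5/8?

19

One bar of 5/8 = 20 thirty-second notes.
Working in thirty-second notes: a full eighth-note quintuplet (5 notes) (five quintuplet eighths span one half) = 16; thirty-second = 1; a full quarter-note triplet (3 notes) (three triplet quarters span one half) = 16; sixteenth note = 2; a full eighth-note quintuplet (5 notes) (five quintuplet eighths span one half) = 16; a full eighth-note quintuplet (5 notes) (five quintuplet eighths span one half) = 16; double-dotted half = 28; eighth = 4.
Altogether 16 + 1 + 16 + 2 + 16 + 16 + 28 + 4 = 99.
99 ÷ 20 = 4 complete bars with 19 thirty-second notes remaining.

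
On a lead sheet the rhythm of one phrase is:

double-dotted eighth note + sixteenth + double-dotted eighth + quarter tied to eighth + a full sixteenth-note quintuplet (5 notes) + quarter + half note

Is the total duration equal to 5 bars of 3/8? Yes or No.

Yes

One bar of 3/8 = 12 thirty-second notes, so 5 bars = 60.
Each duration in thirty-second notes: double-dotted eighth note = 7; sixteenth = 2; double-dotted eighth = 7; quarter tied to eighth (quarter + eighth) = 12; a full sixteenth-note quintuplet (5 notes) (five quintuplet sixteenths span one quarter) = 8; quarter = 8; half note = 16.
Total: 7 + 2 + 7 + 12 + 8 + 8 + 16 = 60.
60 equals 60, so the answer is Yes.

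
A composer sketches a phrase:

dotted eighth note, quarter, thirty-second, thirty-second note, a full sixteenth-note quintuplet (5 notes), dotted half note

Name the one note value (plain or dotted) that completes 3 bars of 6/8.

dotted half note

3 bars of 6/8 = 72 thirty-second notes.
Express everything in thirty-second notes: dotted eighth note = 6; quarter = 8; thirty-second = 1; thirty-second note = 1; a full sixteenth-note quintuplet (5 notes) (five quintuplet sixteenths span one quarter) = 8; dotted half note = 24.
Total: 6 + 8 + 1 + 1 + 8 + 24 = 48.
Remaining: 72 − 48 = 24 thirty-second notes, which is a dotted half note.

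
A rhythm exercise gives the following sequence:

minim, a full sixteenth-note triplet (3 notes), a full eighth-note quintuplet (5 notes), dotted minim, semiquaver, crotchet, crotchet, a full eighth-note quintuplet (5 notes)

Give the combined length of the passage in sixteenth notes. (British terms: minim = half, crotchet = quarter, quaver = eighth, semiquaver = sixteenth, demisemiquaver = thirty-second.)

Each duration in sixteenth notes: minim = 8; a full sixteenth-note triplet (3 notes) (three triplet sixteenths span one eighth) = 2; a full eighth-note quintuplet (5 notes) (five quintuplet eighths span one half) = 8; dotted minim = 12; semiquaver = 1; crotchet = 4; crotchet = 4; a full eighth-note quintuplet (5 notes) (five quintuplet eighths span one half) = 8.
Altogether 8 + 2 + 8 + 12 + 1 + 4 + 4 + 8 = 47 sixteenth notes.

47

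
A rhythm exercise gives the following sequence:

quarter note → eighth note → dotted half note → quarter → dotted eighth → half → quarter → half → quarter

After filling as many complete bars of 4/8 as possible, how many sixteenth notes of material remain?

1

One bar of 4/8 = 8 sixteenth notes.
Working in sixteenth notes: quarter note = 4; eighth note = 2; dotted half note = 12; quarter = 4; dotted eighth = 3; half = 8; quarter = 4; half = 8; quarter = 4.
Adding: 4 + 2 + 12 + 4 + 3 + 8 + 4 + 8 + 4 = 49.
49 ÷ 8 = 6 complete bars with 1 sixteenth note remaining.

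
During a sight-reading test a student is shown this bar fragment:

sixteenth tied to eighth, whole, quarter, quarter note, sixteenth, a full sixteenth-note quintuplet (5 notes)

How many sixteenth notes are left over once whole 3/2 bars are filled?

One bar of 3/2 = 24 sixteenth notes.
In sixteenth notes: sixteenth tied to eighth (sixteenth + eighth) = 3; whole = 16; quarter = 4; quarter note = 4; sixteenth = 1; a full sixteenth-note quintuplet (5 notes) (five quintuplet sixteenths span one quarter) = 4.
Sum: 3 + 16 + 4 + 4 + 1 + 4 = 32.
32 ÷ 24 = 1 complete bar with 8 sixteenth notes remaining.

8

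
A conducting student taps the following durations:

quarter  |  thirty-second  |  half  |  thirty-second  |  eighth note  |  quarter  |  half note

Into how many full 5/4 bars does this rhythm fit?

1

One bar of 5/4 = 40 thirty-second notes.
In thirty-second notes: quarter = 8; thirty-second = 1; half = 16; thirty-second = 1; eighth note = 4; quarter = 8; half note = 16.
Sum: 8 + 1 + 16 + 1 + 4 + 8 + 16 = 54.
54 ÷ 40 = 1 complete bar with 14 left over.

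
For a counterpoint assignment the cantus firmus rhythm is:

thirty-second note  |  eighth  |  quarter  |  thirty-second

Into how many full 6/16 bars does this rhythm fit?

One bar of 6/16 = 12 thirty-second notes.
Working in thirty-second notes: thirty-second note = 1; eighth = 4; quarter = 8; thirty-second = 1.
Adding: 1 + 4 + 8 + 1 = 14.
14 ÷ 12 = 1 complete bar with 2 left over.

1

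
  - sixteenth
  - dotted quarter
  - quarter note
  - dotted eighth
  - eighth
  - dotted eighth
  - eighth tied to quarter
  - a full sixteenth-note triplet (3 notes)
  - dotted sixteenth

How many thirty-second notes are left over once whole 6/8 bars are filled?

9

One bar of 6/8 = 24 thirty-second notes.
Express everything in thirty-second notes: sixteenth = 2; dotted quarter = 12; quarter note = 8; dotted eighth = 6; eighth = 4; dotted eighth = 6; eighth tied to quarter (eighth + quarter) = 12; a full sixteenth-note triplet (3 notes) (three triplet sixteenths span one eighth) = 4; dotted sixteenth = 3.
Adding: 2 + 12 + 8 + 6 + 4 + 6 + 12 + 4 + 3 = 57.
57 ÷ 24 = 2 complete bars with 9 thirty-second notes remaining.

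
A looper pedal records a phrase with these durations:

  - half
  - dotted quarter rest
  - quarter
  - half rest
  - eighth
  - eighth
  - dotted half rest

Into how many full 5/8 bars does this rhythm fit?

One bar of 5/8 = 5 eighth notes.
Each duration in eighth notes: half = 4; dotted quarter rest = 3; quarter = 2; half rest = 4; eighth = 1; eighth = 1; dotted half rest = 6.
Adding: 4 + 3 + 2 + 4 + 1 + 1 + 6 = 21.
21 ÷ 5 = 4 complete bars with 1 left over.

4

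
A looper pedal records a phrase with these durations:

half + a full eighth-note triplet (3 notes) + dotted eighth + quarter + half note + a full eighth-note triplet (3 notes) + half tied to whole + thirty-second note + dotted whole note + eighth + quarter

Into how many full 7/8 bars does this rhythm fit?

6

One bar of 7/8 = 28 thirty-second notes.
In thirty-second notes: half = 16; a full eighth-note triplet (3 notes) (three triplet eighths span one quarter) = 8; dotted eighth = 6; quarter = 8; half note = 16; a full eighth-note triplet (3 notes) (three triplet eighths span one quarter) = 8; half tied to whole (half + whole) = 48; thirty-second note = 1; dotted whole note = 48; eighth = 4; quarter = 8.
Altogether 16 + 8 + 6 + 8 + 16 + 8 + 48 + 1 + 48 + 4 + 8 = 171.
171 ÷ 28 = 6 complete bars with 3 left over.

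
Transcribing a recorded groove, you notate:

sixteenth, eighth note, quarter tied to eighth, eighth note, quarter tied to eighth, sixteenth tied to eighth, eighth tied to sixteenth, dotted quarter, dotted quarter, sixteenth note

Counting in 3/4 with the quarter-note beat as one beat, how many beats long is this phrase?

One quarter-note beat = 4 sixteenth notes.
Express everything in sixteenth notes: sixteenth = 1; eighth note = 2; quarter tied to eighth (quarter + eighth) = 6; eighth note = 2; quarter tied to eighth (quarter + eighth) = 6; sixteenth tied to eighth (sixteenth + eighth) = 3; eighth tied to sixteenth (eighth + sixteenth) = 3; dotted quarter = 6; dotted quarter = 6; sixteenth note = 1.
Altogether 1 + 2 + 6 + 2 + 6 + 3 + 3 + 6 + 6 + 1 = 36.
36 ÷ 4 = 9 beats.

9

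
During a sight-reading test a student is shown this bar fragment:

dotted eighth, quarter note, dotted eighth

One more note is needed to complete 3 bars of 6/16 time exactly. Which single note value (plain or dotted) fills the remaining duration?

half note

3 bars of 6/16 = 18 sixteenth notes.
Each duration in sixteenth notes: dotted eighth = 3; quarter note = 4; dotted eighth = 3.
Adding: 3 + 4 + 3 = 10.
Remaining: 18 − 10 = 8 sixteenth notes, which is a half note.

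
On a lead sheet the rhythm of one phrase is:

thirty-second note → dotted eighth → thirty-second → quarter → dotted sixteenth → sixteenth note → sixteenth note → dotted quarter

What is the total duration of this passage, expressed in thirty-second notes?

Express everything in thirty-second notes: thirty-second note = 1; dotted eighth = 6; thirty-second = 1; quarter = 8; dotted sixteenth = 3; sixteenth note = 2; sixteenth note = 2; dotted quarter = 12.
Total: 1 + 6 + 1 + 8 + 3 + 2 + 2 + 12 = 35 thirty-second notes.

35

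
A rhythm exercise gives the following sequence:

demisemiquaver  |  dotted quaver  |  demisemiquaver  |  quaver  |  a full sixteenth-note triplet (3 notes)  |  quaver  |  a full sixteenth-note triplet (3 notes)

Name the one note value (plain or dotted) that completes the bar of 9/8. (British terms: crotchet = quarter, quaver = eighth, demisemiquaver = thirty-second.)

The bar of 9/8 = 36 thirty-second notes.
Each duration in thirty-second notes: demisemiquaver = 1; dotted quaver = 6; demisemiquaver = 1; quaver = 4; a full sixteenth-note triplet (3 notes) (three triplet sixteenths span one eighth) = 4; quaver = 4; a full sixteenth-note triplet (3 notes) (three triplet sixteenths span one eighth) = 4.
Sum: 1 + 6 + 1 + 4 + 4 + 4 + 4 = 24.
Remaining: 36 − 24 = 12 thirty-second notes, which is a dotted quarter note.

dotted quarter note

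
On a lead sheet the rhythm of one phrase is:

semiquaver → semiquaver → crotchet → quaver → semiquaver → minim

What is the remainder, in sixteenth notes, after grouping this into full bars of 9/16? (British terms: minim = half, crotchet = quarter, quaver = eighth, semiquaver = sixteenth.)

One bar of 9/16 = 9 sixteenth notes.
Working in sixteenth notes: semiquaver = 1; semiquaver = 1; crotchet = 4; quaver = 2; semiquaver = 1; minim = 8.
Sum: 1 + 1 + 4 + 2 + 1 + 8 = 17.
17 ÷ 9 = 1 complete bar with 8 sixteenth notes remaining.

8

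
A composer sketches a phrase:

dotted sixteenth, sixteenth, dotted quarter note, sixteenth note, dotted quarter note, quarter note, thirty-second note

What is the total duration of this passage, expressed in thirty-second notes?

40

Convert each value to thirty-second notes: dotted sixteenth = 3; sixteenth = 2; dotted quarter note = 12; sixteenth note = 2; dotted quarter note = 12; quarter note = 8; thirty-second note = 1.
Altogether 3 + 2 + 12 + 2 + 12 + 8 + 1 = 40 thirty-second notes.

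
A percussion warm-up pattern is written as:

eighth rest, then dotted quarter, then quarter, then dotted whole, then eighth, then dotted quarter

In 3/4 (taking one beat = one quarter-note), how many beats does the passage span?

One quarter-note beat = 2 eighth notes.
Express everything in eighth notes: eighth rest = 1; dotted quarter = 3; quarter = 2; dotted whole = 12; eighth = 1; dotted quarter = 3.
Altogether 1 + 3 + 2 + 12 + 1 + 3 = 22.
22 ÷ 2 = 11 beats.

11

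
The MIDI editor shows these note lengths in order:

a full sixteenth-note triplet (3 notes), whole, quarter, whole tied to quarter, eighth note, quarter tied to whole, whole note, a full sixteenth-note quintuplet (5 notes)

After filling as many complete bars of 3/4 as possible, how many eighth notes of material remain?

One bar of 3/4 = 6 eighth notes.
Express everything in eighth notes: a full sixteenth-note triplet (3 notes) (three triplet sixteenths span one eighth) = 1; whole = 8; quarter = 2; whole tied to quarter (whole + quarter) = 10; eighth note = 1; quarter tied to whole (quarter + whole) = 10; whole note = 8; a full sixteenth-note quintuplet (5 notes) (five quintuplet sixteenths span one quarter) = 2.
Sum: 1 + 8 + 2 + 10 + 1 + 10 + 8 + 2 = 42.
42 ÷ 6 = 7 complete bars with 0 eighth notes remaining.

0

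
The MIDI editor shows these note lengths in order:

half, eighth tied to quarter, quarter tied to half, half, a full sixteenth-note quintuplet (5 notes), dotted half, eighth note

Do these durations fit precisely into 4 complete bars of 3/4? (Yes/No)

One bar of 3/4 = 6 eighth notes, so 4 bars = 24.
Working in eighth notes: half = 4; eighth tied to quarter (eighth + quarter) = 3; quarter tied to half (quarter + half) = 6; half = 4; a full sixteenth-note quintuplet (5 notes) (five quintuplet sixteenths span one quarter) = 2; dotted half = 6; eighth note = 1.
Total: 4 + 3 + 6 + 4 + 2 + 6 + 1 = 26.
26 exceeds 24, so the answer is No.

No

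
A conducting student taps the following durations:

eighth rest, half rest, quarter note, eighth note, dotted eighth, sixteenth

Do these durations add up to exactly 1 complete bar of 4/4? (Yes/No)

One bar of 4/4 = 16 sixteenth notes.
In sixteenth notes: eighth rest = 2; half rest = 8; quarter note = 4; eighth note = 2; dotted eighth = 3; sixteenth = 1.
Adding: 2 + 8 + 4 + 2 + 3 + 1 = 20.
20 exceeds 16, so the answer is No.

No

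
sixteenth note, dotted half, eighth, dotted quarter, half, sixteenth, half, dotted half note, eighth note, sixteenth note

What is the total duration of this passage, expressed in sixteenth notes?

Convert each value to sixteenth notes: sixteenth note = 1; dotted half = 12; eighth = 2; dotted quarter = 6; half = 8; sixteenth = 1; half = 8; dotted half note = 12; eighth note = 2; sixteenth note = 1.
Altogether 1 + 12 + 2 + 6 + 8 + 1 + 8 + 12 + 2 + 1 = 53 sixteenth notes.

53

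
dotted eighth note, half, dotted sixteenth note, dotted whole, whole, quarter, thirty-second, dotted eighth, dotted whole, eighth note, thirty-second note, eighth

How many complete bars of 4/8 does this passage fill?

One bar of 4/8 = 16 thirty-second notes.
In thirty-second notes: dotted eighth note = 6; half = 16; dotted sixteenth note = 3; dotted whole = 48; whole = 32; quarter = 8; thirty-second = 1; dotted eighth = 6; dotted whole = 48; eighth note = 4; thirty-second note = 1; eighth = 4.
Sum: 6 + 16 + 3 + 48 + 32 + 8 + 1 + 6 + 48 + 4 + 1 + 4 = 177.
177 ÷ 16 = 11 complete bars with 1 left over.

11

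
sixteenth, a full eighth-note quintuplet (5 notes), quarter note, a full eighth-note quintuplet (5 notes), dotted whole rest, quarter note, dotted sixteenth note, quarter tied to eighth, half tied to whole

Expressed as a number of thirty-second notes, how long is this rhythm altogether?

161

Express everything in thirty-second notes: sixteenth = 2; a full eighth-note quintuplet (5 notes) (five quintuplet eighths span one half) = 16; quarter note = 8; a full eighth-note quintuplet (5 notes) (five quintuplet eighths span one half) = 16; dotted whole rest = 48; quarter note = 8; dotted sixteenth note = 3; quarter tied to eighth (quarter + eighth) = 12; half tied to whole (half + whole) = 48.
Adding: 2 + 16 + 8 + 16 + 48 + 8 + 3 + 12 + 48 = 161 thirty-second notes.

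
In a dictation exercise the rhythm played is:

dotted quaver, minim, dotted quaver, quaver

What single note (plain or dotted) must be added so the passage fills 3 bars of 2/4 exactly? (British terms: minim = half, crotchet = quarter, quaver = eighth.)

3 bars of 2/4 = 24 sixteenth notes.
Express everything in sixteenth notes: dotted quaver = 3; minim = 8; dotted quaver = 3; quaver = 2.
Total: 3 + 8 + 3 + 2 = 16.
Remaining: 24 − 16 = 8 sixteenth notes, which is a half note.

half note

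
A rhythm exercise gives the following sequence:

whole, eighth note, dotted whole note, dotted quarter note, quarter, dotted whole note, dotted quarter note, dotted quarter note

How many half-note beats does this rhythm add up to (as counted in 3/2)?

11

One half-note beat = 4 eighth notes.
Working in eighth notes: whole = 8; eighth note = 1; dotted whole note = 12; dotted quarter note = 3; quarter = 2; dotted whole note = 12; dotted quarter note = 3; dotted quarter note = 3.
Altogether 8 + 1 + 12 + 3 + 2 + 12 + 3 + 3 = 44.
44 ÷ 4 = 11 beats.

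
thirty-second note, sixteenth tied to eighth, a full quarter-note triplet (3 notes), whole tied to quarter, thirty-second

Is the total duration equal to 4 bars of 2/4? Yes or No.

Yes

One bar of 2/4 = 16 thirty-second notes, so 4 bars = 64.
Each duration in thirty-second notes: thirty-second note = 1; sixteenth tied to eighth (sixteenth + eighth) = 6; a full quarter-note triplet (3 notes) (three triplet quarters span one half) = 16; whole tied to quarter (whole + quarter) = 40; thirty-second = 1.
Altogether 1 + 6 + 16 + 40 + 1 = 64.
64 equals 64, so the answer is Yes.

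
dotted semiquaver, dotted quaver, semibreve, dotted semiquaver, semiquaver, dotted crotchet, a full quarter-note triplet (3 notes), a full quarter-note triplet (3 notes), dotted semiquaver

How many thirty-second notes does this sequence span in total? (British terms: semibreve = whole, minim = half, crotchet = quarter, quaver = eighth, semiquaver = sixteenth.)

Working in thirty-second notes: dotted semiquaver = 3; dotted quaver = 6; semibreve = 32; dotted semiquaver = 3; semiquaver = 2; dotted crotchet = 12; a full quarter-note triplet (3 notes) (three triplet quarters span one half) = 16; a full quarter-note triplet (3 notes) (three triplet quarters span one half) = 16; dotted semiquaver = 3.
Altogether 3 + 6 + 32 + 3 + 2 + 12 + 16 + 16 + 3 = 93 thirty-second notes.

93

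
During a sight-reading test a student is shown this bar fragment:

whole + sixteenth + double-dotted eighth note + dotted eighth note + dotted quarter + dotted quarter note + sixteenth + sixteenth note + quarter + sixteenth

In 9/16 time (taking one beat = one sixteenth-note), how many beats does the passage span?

One sixteenth-note beat = 2 thirty-second notes.
In thirty-second notes: whole = 32; sixteenth = 2; double-dotted eighth note = 7; dotted eighth note = 6; dotted quarter = 12; dotted quarter note = 12; sixteenth = 2; sixteenth note = 2; quarter = 8; sixteenth = 2.
Adding: 32 + 2 + 7 + 6 + 12 + 12 + 2 + 2 + 8 + 2 = 85.
85 ÷ 2 = 42.5 beats.

42.5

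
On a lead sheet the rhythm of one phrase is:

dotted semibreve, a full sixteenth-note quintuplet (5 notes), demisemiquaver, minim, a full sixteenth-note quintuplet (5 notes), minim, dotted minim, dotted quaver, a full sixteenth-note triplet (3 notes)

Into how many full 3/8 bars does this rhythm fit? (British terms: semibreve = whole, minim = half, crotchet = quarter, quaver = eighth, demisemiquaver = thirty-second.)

One bar of 3/8 = 12 thirty-second notes.
Express everything in thirty-second notes: dotted semibreve = 48; a full sixteenth-note quintuplet (5 notes) (five quintuplet sixteenths span one quarter) = 8; demisemiquaver = 1; minim = 16; a full sixteenth-note quintuplet (5 notes) (five quintuplet sixteenths span one quarter) = 8; minim = 16; dotted minim = 24; dotted quaver = 6; a full sixteenth-note triplet (3 notes) (three triplet sixteenths span one eighth) = 4.
Altogether 48 + 8 + 1 + 16 + 8 + 16 + 24 + 6 + 4 = 131.
131 ÷ 12 = 10 complete bars with 11 left over.

10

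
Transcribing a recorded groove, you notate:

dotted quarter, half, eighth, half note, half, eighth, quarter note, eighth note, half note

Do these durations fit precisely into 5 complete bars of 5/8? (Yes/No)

No

One bar of 5/8 = 5 eighth notes, so 5 bars = 25.
Each duration in eighth notes: dotted quarter = 3; half = 4; eighth = 1; half note = 4; half = 4; eighth = 1; quarter note = 2; eighth note = 1; half note = 4.
Altogether 3 + 4 + 1 + 4 + 4 + 1 + 2 + 1 + 4 = 24.
24 falls short of 25, so the answer is No.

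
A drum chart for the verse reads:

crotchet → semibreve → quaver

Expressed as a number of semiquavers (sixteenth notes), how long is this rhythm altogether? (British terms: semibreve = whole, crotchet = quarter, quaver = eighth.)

Convert each value to sixteenth notes: crotchet = 4; semibreve = 16; quaver = 2.
Total: 4 + 16 + 2 = 22 sixteenth notes.

22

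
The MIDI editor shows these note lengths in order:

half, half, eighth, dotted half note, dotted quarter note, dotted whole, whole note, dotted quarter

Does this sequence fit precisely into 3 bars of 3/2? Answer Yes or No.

No

One bar of 3/2 = 12 eighth notes, so 3 bars = 36.
In eighth notes: half = 4; half = 4; eighth = 1; dotted half note = 6; dotted quarter note = 3; dotted whole = 12; whole note = 8; dotted quarter = 3.
Adding: 4 + 4 + 1 + 6 + 3 + 12 + 8 + 3 = 41.
41 exceeds 36, so the answer is No.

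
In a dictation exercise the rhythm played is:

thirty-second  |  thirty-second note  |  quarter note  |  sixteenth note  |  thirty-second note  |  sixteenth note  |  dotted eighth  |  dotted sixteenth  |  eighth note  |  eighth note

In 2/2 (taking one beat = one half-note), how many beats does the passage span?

2

One half-note beat = 16 thirty-second notes.
Working in thirty-second notes: thirty-second = 1; thirty-second note = 1; quarter note = 8; sixteenth note = 2; thirty-second note = 1; sixteenth note = 2; dotted eighth = 6; dotted sixteenth = 3; eighth note = 4; eighth note = 4.
Adding: 1 + 1 + 8 + 2 + 1 + 2 + 6 + 3 + 4 + 4 = 32.
32 ÷ 16 = 2 beats.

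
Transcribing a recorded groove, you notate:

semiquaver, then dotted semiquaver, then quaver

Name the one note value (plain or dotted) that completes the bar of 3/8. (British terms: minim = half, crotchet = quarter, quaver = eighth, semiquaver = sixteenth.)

dotted sixteenth note

The bar of 3/8 = 12 thirty-second notes.
Each duration in thirty-second notes: semiquaver = 2; dotted semiquaver = 3; quaver = 4.
Total: 2 + 3 + 4 = 9.
Remaining: 12 − 9 = 3 thirty-second notes, which is a dotted sixteenth note.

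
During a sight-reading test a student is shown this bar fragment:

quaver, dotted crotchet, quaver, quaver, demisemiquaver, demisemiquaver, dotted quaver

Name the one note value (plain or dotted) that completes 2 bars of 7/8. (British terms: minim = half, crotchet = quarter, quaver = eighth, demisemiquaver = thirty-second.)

2 bars of 7/8 = 56 thirty-second notes.
In thirty-second notes: quaver = 4; dotted crotchet = 12; quaver = 4; quaver = 4; demisemiquaver = 1; demisemiquaver = 1; dotted quaver = 6.
Total: 4 + 12 + 4 + 4 + 1 + 1 + 6 = 32.
Remaining: 56 − 32 = 24 thirty-second notes, which is a dotted half note.

dotted half note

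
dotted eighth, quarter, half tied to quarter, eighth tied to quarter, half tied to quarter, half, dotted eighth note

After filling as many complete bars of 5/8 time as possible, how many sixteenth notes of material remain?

One bar of 5/8 = 10 sixteenth notes.
In sixteenth notes: dotted eighth = 3; quarter = 4; half tied to quarter (half + quarter) = 12; eighth tied to quarter (eighth + quarter) = 6; half tied to quarter (half + quarter) = 12; half = 8; dotted eighth note = 3.
Altogether 3 + 4 + 12 + 6 + 12 + 8 + 3 = 48.
48 ÷ 10 = 4 complete bars with 8 sixteenth notes remaining.

8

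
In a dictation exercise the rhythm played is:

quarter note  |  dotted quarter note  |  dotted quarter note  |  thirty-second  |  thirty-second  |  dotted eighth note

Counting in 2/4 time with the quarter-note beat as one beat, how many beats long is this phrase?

5

One quarter-note beat = 8 thirty-second notes.
In thirty-second notes: quarter note = 8; dotted quarter note = 12; dotted quarter note = 12; thirty-second = 1; thirty-second = 1; dotted eighth note = 6.
Sum: 8 + 12 + 12 + 1 + 1 + 6 = 40.
40 ÷ 8 = 5 beats.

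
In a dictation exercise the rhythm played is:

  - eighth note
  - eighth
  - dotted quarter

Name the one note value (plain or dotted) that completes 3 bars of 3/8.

half note

3 bars of 3/8 = 9 eighth notes.
Convert each value to eighth notes: eighth note = 1; eighth = 1; dotted quarter = 3.
Sum: 1 + 1 + 3 = 5.
Remaining: 9 − 5 = 4 eighth notes, which is a half note.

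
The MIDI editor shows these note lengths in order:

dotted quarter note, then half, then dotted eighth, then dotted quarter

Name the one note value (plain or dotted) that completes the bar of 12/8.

sixteenth note

The bar of 12/8 = 24 sixteenth notes.
Convert each value to sixteenth notes: dotted quarter note = 6; half = 8; dotted eighth = 3; dotted quarter = 6.
Sum: 6 + 8 + 3 + 6 = 23.
Remaining: 24 − 23 = 1 sixteenth note, which is a sixteenth note.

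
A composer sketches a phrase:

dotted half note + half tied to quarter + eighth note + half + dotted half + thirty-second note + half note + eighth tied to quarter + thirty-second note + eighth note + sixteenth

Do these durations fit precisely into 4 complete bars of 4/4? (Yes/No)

One bar of 4/4 = 32 thirty-second notes, so 4 bars = 128.
In thirty-second notes: dotted half note = 24; half tied to quarter (half + quarter) = 24; eighth note = 4; half = 16; dotted half = 24; thirty-second note = 1; half note = 16; eighth tied to quarter (eighth + quarter) = 12; thirty-second note = 1; eighth note = 4; sixteenth = 2.
Adding: 24 + 24 + 4 + 16 + 24 + 1 + 16 + 12 + 1 + 4 + 2 = 128.
128 equals 128, so the answer is Yes.

Yes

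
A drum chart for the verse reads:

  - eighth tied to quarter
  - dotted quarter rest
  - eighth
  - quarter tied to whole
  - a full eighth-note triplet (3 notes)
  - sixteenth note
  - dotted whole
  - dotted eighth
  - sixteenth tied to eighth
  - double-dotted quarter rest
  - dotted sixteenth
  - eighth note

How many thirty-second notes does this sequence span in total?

159

Working in thirty-second notes: eighth tied to quarter (eighth + quarter) = 12; dotted quarter rest = 12; eighth = 4; quarter tied to whole (quarter + whole) = 40; a full eighth-note triplet (3 notes) (three triplet eighths span one quarter) = 8; sixteenth note = 2; dotted whole = 48; dotted eighth = 6; sixteenth tied to eighth (sixteenth + eighth) = 6; double-dotted quarter rest = 14; dotted sixteenth = 3; eighth note = 4.
Altogether 12 + 12 + 4 + 40 + 8 + 2 + 48 + 6 + 6 + 14 + 3 + 4 = 159 thirty-second notes.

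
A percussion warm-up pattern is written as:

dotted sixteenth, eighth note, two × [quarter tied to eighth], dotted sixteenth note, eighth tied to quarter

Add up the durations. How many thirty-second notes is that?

46

Express everything in thirty-second notes: dotted sixteenth = 3; eighth note = 4; quarter tied to eighth (quarter + eighth) = 12; quarter tied to eighth (quarter + eighth) = 12; dotted sixteenth note = 3; eighth tied to quarter (eighth + quarter) = 12.
Total: 3 + 4 + 12 + 12 + 3 + 12 = 46 thirty-second notes.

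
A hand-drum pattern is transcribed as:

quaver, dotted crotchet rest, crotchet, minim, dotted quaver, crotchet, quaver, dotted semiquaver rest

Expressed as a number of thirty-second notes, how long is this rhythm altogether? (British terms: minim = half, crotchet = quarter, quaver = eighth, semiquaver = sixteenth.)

Working in thirty-second notes: quaver = 4; dotted crotchet rest = 12; crotchet = 8; minim = 16; dotted quaver = 6; crotchet = 8; quaver = 4; dotted semiquaver rest = 3.
Total: 4 + 12 + 8 + 16 + 6 + 8 + 4 + 3 = 61 thirty-second notes.

61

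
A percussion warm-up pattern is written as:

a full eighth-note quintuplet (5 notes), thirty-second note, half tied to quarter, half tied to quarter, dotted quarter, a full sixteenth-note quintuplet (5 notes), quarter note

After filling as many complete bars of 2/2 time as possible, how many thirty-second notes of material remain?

29

One bar of 2/2 = 32 thirty-second notes.
In thirty-second notes: a full eighth-note quintuplet (5 notes) (five quintuplet eighths span one half) = 16; thirty-second note = 1; half tied to quarter (half + quarter) = 24; half tied to quarter (half + quarter) = 24; dotted quarter = 12; a full sixteenth-note quintuplet (5 notes) (five quintuplet sixteenths span one quarter) = 8; quarter note = 8.
Adding: 16 + 1 + 24 + 24 + 12 + 8 + 8 = 93.
93 ÷ 32 = 2 complete bars with 29 thirty-second notes remaining.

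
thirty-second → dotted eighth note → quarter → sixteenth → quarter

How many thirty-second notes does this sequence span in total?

25

Working in thirty-second notes: thirty-second = 1; dotted eighth note = 6; quarter = 8; sixteenth = 2; quarter = 8.
Altogether 1 + 6 + 8 + 2 + 8 = 25 thirty-second notes.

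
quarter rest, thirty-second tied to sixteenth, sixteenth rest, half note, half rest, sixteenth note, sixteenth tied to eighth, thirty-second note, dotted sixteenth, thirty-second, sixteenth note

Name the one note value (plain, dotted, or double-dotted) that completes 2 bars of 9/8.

2 bars of 9/8 = 72 thirty-second notes.
Each duration in thirty-second notes: quarter rest = 8; thirty-second tied to sixteenth (thirty-second + sixteenth) = 3; sixteenth rest = 2; half note = 16; half rest = 16; sixteenth note = 2; sixteenth tied to eighth (sixteenth + eighth) = 6; thirty-second note = 1; dotted sixteenth = 3; thirty-second = 1; sixteenth note = 2.
Sum: 8 + 3 + 2 + 16 + 16 + 2 + 6 + 1 + 3 + 1 + 2 = 60.
Remaining: 72 − 60 = 12 thirty-second notes, which is a dotted quarter note.

dotted quarter note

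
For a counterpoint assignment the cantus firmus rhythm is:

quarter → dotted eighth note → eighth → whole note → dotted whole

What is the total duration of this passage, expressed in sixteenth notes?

49

Express everything in sixteenth notes: quarter = 4; dotted eighth note = 3; eighth = 2; whole note = 16; dotted whole = 24.
Altogether 4 + 3 + 2 + 16 + 24 = 49 sixteenth notes.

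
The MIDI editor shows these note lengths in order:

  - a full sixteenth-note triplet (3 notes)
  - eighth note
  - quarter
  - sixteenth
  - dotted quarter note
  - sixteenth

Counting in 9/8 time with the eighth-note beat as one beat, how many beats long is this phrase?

One eighth-note beat = 2 sixteenth notes.
Working in sixteenth notes: a full sixteenth-note triplet (3 notes) (three triplet sixteenths span one eighth) = 2; eighth note = 2; quarter = 4; sixteenth = 1; dotted quarter note = 6; sixteenth = 1.
Total: 2 + 2 + 4 + 1 + 6 + 1 = 16.
16 ÷ 2 = 8 beats.

8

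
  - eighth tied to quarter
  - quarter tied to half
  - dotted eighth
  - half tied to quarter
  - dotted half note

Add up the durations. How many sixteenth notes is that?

Convert each value to sixteenth notes: eighth tied to quarter (eighth + quarter) = 6; quarter tied to half (quarter + half) = 12; dotted eighth = 3; half tied to quarter (half + quarter) = 12; dotted half note = 12.
Total: 6 + 12 + 3 + 12 + 12 = 45 sixteenth notes.

45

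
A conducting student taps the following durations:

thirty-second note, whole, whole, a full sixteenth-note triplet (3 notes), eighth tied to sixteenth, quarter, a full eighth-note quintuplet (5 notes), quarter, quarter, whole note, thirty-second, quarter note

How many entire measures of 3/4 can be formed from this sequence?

6

One bar of 3/4 = 24 thirty-second notes.
In thirty-second notes: thirty-second note = 1; whole = 32; whole = 32; a full sixteenth-note triplet (3 notes) (three triplet sixteenths span one eighth) = 4; eighth tied to sixteenth (eighth + sixteenth) = 6; quarter = 8; a full eighth-note quintuplet (5 notes) (five quintuplet eighths span one half) = 16; quarter = 8; quarter = 8; whole note = 32; thirty-second = 1; quarter note = 8.
Total: 1 + 32 + 32 + 4 + 6 + 8 + 16 + 8 + 8 + 32 + 1 + 8 = 156.
156 ÷ 24 = 6 complete bars with 12 left over.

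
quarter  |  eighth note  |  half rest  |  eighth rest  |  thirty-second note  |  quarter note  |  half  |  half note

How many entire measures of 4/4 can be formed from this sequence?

2

One bar of 4/4 = 32 thirty-second notes.
Express everything in thirty-second notes: quarter = 8; eighth note = 4; half rest = 16; eighth rest = 4; thirty-second note = 1; quarter note = 8; half = 16; half note = 16.
Adding: 8 + 4 + 16 + 4 + 1 + 8 + 16 + 16 = 73.
73 ÷ 32 = 2 complete bars with 9 left over.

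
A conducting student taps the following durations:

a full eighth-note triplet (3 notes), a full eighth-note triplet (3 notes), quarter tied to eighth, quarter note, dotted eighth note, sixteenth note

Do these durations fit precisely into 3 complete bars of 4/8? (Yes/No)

One bar of 4/8 = 8 sixteenth notes, so 3 bars = 24.
Working in sixteenth notes: a full eighth-note triplet (3 notes) (three triplet eighths span one quarter) = 4; a full eighth-note triplet (3 notes) (three triplet eighths span one quarter) = 4; quarter tied to eighth (quarter + eighth) = 6; quarter note = 4; dotted eighth note = 3; sixteenth note = 1.
Sum: 4 + 4 + 6 + 4 + 3 + 1 = 22.
22 falls short of 24, so the answer is No.

No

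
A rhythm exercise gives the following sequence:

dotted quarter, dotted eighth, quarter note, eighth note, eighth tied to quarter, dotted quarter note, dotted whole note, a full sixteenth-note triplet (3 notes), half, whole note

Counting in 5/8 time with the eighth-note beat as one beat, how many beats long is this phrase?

One eighth-note beat = 2 sixteenth notes.
Express everything in sixteenth notes: dotted quarter = 6; dotted eighth = 3; quarter note = 4; eighth note = 2; eighth tied to quarter (eighth + quarter) = 6; dotted quarter note = 6; dotted whole note = 24; a full sixteenth-note triplet (3 notes) (three triplet sixteenths span one eighth) = 2; half = 8; whole note = 16.
Total: 6 + 3 + 4 + 2 + 6 + 6 + 24 + 2 + 8 + 16 = 77.
77 ÷ 2 = 38.5 beats.

38.5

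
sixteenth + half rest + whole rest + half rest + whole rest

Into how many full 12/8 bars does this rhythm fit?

2

One bar of 12/8 = 24 sixteenth notes.
Express everything in sixteenth notes: sixteenth = 1; half rest = 8; whole rest = 16; half rest = 8; whole rest = 16.
Sum: 1 + 8 + 16 + 8 + 16 = 49.
49 ÷ 24 = 2 complete bars with 1 left over.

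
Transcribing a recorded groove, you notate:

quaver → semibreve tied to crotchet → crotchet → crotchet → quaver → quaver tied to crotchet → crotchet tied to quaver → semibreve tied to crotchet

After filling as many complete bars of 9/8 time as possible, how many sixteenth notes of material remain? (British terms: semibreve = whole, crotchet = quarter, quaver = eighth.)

One bar of 9/8 = 9 eighth notes.
Working in eighth notes: quaver = 1; semibreve tied to crotchet (semibreve + crotchet) = 10; crotchet = 2; crotchet = 2; quaver = 1; quaver tied to crotchet (quaver + crotchet) = 3; crotchet tied to quaver (crotchet + quaver) = 3; semibreve tied to crotchet (semibreve + crotchet) = 10.
Adding: 1 + 10 + 2 + 2 + 1 + 3 + 3 + 10 = 32.
32 ÷ 9 = 3 complete bars with 5 eighth notes remaining = 10 sixteenth notes.

10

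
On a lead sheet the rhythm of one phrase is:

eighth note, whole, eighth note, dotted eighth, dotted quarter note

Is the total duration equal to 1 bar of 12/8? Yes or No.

No

One bar of 12/8 = 24 sixteenth notes.
Express everything in sixteenth notes: eighth note = 2; whole = 16; eighth note = 2; dotted eighth = 3; dotted quarter note = 6.
Altogether 2 + 16 + 2 + 3 + 6 = 29.
29 exceeds 24, so the answer is No.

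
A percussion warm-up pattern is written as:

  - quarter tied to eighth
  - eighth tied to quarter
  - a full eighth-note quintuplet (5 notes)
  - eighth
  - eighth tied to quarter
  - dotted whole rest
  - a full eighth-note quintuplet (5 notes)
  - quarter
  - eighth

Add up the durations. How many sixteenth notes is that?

66

Each duration in sixteenth notes: quarter tied to eighth (quarter + eighth) = 6; eighth tied to quarter (eighth + quarter) = 6; a full eighth-note quintuplet (5 notes) (five quintuplet eighths span one half) = 8; eighth = 2; eighth tied to quarter (eighth + quarter) = 6; dotted whole rest = 24; a full eighth-note quintuplet (5 notes) (five quintuplet eighths span one half) = 8; quarter = 4; eighth = 2.
Altogether 6 + 6 + 8 + 2 + 6 + 24 + 8 + 4 + 2 = 66 sixteenth notes.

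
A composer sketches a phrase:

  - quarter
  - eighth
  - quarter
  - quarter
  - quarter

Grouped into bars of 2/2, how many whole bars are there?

One bar of 2/2 = 8 eighth notes.
In eighth notes: quarter = 2; eighth = 1; quarter = 2; quarter = 2; quarter = 2.
Sum: 2 + 1 + 2 + 2 + 2 = 9.
9 ÷ 8 = 1 complete bar with 1 left over.

1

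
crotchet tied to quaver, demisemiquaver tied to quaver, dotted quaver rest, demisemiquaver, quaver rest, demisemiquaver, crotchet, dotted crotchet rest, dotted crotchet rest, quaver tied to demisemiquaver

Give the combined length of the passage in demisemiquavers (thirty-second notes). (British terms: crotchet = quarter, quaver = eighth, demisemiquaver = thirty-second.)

Convert each value to thirty-second notes: crotchet tied to quaver (crotchet + quaver) = 12; demisemiquaver tied to quaver (demisemiquaver + quaver) = 5; dotted quaver rest = 6; demisemiquaver = 1; quaver rest = 4; demisemiquaver = 1; crotchet = 8; dotted crotchet rest = 12; dotted crotchet rest = 12; quaver tied to demisemiquaver (quaver + demisemiquaver) = 5.
Adding: 12 + 5 + 6 + 1 + 4 + 1 + 8 + 12 + 12 + 5 = 66 thirty-second notes.

66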